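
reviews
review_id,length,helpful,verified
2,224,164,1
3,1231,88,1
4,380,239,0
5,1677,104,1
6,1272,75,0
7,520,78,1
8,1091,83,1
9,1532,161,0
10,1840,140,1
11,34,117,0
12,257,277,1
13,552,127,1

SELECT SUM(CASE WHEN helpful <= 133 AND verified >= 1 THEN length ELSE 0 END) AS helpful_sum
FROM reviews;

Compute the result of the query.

5071

review_id=2: ✗
review_id=3: ✓ → 1231
review_id=4: ✗
review_id=5: ✓ → 1677
review_id=6: ✗
review_id=7: ✓ → 520
review_id=8: ✓ → 1091
review_id=9: ✗
review_id=10: ✗
review_id=11: ✗
review_id=12: ✗
review_id=13: ✓ → 552
helpful_sum = 1231 + 1677 + 520 + 1091 + 552 = 5071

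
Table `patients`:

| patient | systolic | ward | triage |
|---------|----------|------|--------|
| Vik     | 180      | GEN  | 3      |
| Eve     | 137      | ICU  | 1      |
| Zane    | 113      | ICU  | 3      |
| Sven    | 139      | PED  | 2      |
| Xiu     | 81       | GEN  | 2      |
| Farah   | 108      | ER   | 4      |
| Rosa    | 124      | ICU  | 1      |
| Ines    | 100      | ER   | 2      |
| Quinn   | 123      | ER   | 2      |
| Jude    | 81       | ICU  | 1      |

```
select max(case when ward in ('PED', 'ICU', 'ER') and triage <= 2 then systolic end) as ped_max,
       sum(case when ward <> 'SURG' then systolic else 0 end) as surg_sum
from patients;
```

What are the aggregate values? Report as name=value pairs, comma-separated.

[ped_max: ward in ('PED', 'ICU', 'ER') and triage <= 2]
patient=Vik: ✗
patient=Eve: ✓ → 137
patient=Zane: ✗
patient=Sven: ✓ → 139
patient=Xiu: ✗
patient=Farah: ✗
patient=Rosa: ✓ → 124
patient=Ines: ✓ → 100
patient=Quinn: ✓ → 123
patient=Jude: ✓ → 81
ped_max = MAX(137, 139, 124, 100, 123, 81) = 139
—
[surg_sum: ward <> 'SURG']
patient=Vik: ✓ → 180
patient=Eve: ✓ → 137
patient=Zane: ✓ → 113
patient=Sven: ✓ → 139
patient=Xiu: ✓ → 81
patient=Farah: ✓ → 108
patient=Rosa: ✓ → 124
patient=Ines: ✓ → 100
patient=Quinn: ✓ → 123
patient=Jude: ✓ → 81
surg_sum = 180 + 137 + 113 + 139 + 81 + 108 + 124 + 100 + 123 + 81 = 1186

ped_max=139, surg_sum=1186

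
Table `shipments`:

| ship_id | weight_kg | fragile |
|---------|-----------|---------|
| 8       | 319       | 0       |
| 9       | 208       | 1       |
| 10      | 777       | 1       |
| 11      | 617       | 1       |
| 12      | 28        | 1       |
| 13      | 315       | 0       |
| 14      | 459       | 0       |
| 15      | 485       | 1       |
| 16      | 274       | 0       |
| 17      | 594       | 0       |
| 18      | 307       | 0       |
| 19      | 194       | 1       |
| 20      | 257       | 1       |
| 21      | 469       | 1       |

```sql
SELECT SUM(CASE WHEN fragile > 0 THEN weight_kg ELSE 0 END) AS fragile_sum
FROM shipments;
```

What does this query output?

ship_id=8: ✗
ship_id=9: ✓ → 208
ship_id=10: ✓ → 777
ship_id=11: ✓ → 617
ship_id=12: ✓ → 28
ship_id=13: ✗
ship_id=14: ✗
ship_id=15: ✓ → 485
ship_id=16: ✗
ship_id=17: ✗
ship_id=18: ✗
ship_id=19: ✓ → 194
ship_id=20: ✓ → 257
ship_id=21: ✓ → 469
fragile_sum = 208 + 777 + 617 + 28 + 485 + 194 + 257 + 469 = 3035

3035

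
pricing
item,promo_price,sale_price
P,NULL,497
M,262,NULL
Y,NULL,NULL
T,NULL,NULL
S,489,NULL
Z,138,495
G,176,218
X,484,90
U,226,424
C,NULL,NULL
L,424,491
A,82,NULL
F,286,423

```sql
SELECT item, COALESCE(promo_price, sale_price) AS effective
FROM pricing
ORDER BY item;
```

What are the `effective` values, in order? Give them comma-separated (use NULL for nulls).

82, NULL, 286, 176, 424, 262, 497, 489, NULL, 226, 484, NULL, 138

item=A: promo_price=82 → 82
item=C: promo_price=NULL, sale_price=NULL (all NULL) → NULL
item=F: promo_price=286 → 286
item=G: promo_price=176 → 176
item=L: promo_price=424 → 424
item=M: promo_price=262 → 262
item=P: promo_price=NULL, sale_price=497 → 497
item=S: promo_price=489 → 489
item=T: promo_price=NULL, sale_price=NULL (all NULL) → NULL
item=U: promo_price=226 → 226
item=X: promo_price=484 → 484
item=Y: promo_price=NULL, sale_price=NULL (all NULL) → NULL
item=Z: promo_price=138 → 138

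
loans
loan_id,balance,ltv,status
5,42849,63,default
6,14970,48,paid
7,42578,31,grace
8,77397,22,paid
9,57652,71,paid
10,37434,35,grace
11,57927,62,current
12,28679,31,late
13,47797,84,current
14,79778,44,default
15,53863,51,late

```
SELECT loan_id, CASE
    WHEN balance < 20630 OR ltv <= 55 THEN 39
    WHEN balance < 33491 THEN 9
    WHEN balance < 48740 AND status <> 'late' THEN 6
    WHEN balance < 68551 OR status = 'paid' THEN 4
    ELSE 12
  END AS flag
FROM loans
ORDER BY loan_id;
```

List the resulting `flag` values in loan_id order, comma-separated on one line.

loan_id=5: balance < 48740 AND status <> 'late' → 6
loan_id=6: balance < 20630 OR ltv <= 55 → 39
loan_id=7: balance < 20630 OR ltv <= 55 → 39
loan_id=8: balance < 20630 OR ltv <= 55 → 39
loan_id=9: balance < 68551 OR status = 'paid' → 4
loan_id=10: balance < 20630 OR ltv <= 55 → 39
loan_id=11: balance < 68551 OR status = 'paid' → 4
loan_id=12: balance < 20630 OR ltv <= 55 → 39
loan_id=13: balance < 48740 AND status <> 'late' → 6
loan_id=14: balance < 20630 OR ltv <= 55 → 39
loan_id=15: balance < 20630 OR ltv <= 55 → 39

6, 39, 39, 39, 4, 39, 4, 39, 6, 39, 39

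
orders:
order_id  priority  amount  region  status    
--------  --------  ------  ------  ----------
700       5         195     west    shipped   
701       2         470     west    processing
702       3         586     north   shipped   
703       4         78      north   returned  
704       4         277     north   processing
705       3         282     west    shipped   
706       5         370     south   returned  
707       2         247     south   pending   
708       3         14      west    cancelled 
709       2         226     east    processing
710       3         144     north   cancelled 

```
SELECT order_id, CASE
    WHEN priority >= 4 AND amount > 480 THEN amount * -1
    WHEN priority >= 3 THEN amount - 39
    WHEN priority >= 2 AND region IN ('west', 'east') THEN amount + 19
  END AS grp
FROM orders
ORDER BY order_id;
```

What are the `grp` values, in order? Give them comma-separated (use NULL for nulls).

156, 489, 547, 39, 238, 243, 331, NULL, -25, 245, 105

order_id=700: priority >= 3 → 156
order_id=701: priority >= 2 AND region IN ('west', 'east') → 489
order_id=702: priority >= 3 → 547
order_id=703: priority >= 3 → 39
order_id=704: priority >= 3 → 238
order_id=705: priority >= 3 → 243
order_id=706: priority >= 3 → 331
order_id=707: (no match → NULL) → NULL
order_id=708: priority >= 3 → -25
order_id=709: priority >= 2 AND region IN ('west', 'east') → 245
order_id=710: priority >= 3 → 105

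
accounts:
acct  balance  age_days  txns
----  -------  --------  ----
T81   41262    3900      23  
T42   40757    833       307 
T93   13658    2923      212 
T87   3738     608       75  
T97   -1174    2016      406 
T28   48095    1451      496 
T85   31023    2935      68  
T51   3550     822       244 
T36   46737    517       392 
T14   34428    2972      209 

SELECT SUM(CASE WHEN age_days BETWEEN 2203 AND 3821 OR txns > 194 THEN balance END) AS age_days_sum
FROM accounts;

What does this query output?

217074

acct=T81: ✗
acct=T42: ✓ → 40757
acct=T93: ✓ → 13658
acct=T87: ✗
acct=T97: ✓ → -1174
acct=T28: ✓ → 48095
acct=T85: ✓ → 31023
acct=T51: ✓ → 3550
acct=T36: ✓ → 46737
acct=T14: ✓ → 34428
age_days_sum = 40757 + 13658 + -1174 + 48095 + 31023 + 3550 + 46737 + 34428 = 217074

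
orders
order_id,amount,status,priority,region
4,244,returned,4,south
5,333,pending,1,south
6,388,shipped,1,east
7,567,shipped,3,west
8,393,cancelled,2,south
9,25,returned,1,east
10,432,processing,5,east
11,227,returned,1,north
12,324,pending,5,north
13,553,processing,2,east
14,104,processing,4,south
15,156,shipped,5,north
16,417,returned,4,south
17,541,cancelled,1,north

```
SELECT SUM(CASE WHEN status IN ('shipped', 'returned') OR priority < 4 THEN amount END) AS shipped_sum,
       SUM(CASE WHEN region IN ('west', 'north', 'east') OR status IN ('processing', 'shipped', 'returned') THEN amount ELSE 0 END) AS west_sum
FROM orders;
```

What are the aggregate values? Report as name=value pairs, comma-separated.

[shipped_sum: status IN ('shipped', 'returned') OR priority < 4]
order_id=4: ✓ → 244
order_id=5: ✓ → 333
order_id=6: ✓ → 388
order_id=7: ✓ → 567
order_id=8: ✓ → 393
order_id=9: ✓ → 25
order_id=10: ✗
order_id=11: ✓ → 227
order_id=12: ✗
order_id=13: ✓ → 553
order_id=14: ✗
order_id=15: ✓ → 156
order_id=16: ✓ → 417
order_id=17: ✓ → 541
shipped_sum = 244 + 333 + 388 + 567 + 393 + 25 + 227 + 553 + 156 + 417 + 541 = 3844
—
[west_sum: region IN ('west', 'north', 'east') OR status IN ('processing', 'shipped', 'returned')]
order_id=4: ✓ → 244
order_id=5: ✗
order_id=6: ✓ → 388
order_id=7: ✓ → 567
order_id=8: ✗
order_id=9: ✓ → 25
order_id=10: ✓ → 432
order_id=11: ✓ → 227
order_id=12: ✓ → 324
order_id=13: ✓ → 553
order_id=14: ✓ → 104
order_id=15: ✓ → 156
order_id=16: ✓ → 417
order_id=17: ✓ → 541
west_sum = 244 + 388 + 567 + 25 + 432 + 227 + 324 + 553 + 104 + 156 + 417 + 541 = 3978

shipped_sum=3844, west_sum=3978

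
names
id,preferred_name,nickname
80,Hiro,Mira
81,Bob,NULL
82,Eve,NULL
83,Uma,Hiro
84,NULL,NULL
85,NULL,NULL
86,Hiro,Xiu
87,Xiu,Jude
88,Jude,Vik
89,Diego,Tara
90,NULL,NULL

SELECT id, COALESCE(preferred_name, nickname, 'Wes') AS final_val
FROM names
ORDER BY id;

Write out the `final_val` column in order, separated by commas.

Hiro, Bob, Eve, Uma, Wes, Wes, Hiro, Xiu, Jude, Diego, Wes

id=80: preferred_name=Hiro → Hiro
id=81: preferred_name=Bob → Bob
id=82: preferred_name=Eve → Eve
id=83: preferred_name=Uma → Uma
id=84: preferred_name=NULL, nickname=NULL, → literal Wes → Wes
id=85: preferred_name=NULL, nickname=NULL, → literal Wes → Wes
id=86: preferred_name=Hiro → Hiro
id=87: preferred_name=Xiu → Xiu
id=88: preferred_name=Jude → Jude
id=89: preferred_name=Diego → Diego
id=90: preferred_name=NULL, nickname=NULL, → literal Wes → Wes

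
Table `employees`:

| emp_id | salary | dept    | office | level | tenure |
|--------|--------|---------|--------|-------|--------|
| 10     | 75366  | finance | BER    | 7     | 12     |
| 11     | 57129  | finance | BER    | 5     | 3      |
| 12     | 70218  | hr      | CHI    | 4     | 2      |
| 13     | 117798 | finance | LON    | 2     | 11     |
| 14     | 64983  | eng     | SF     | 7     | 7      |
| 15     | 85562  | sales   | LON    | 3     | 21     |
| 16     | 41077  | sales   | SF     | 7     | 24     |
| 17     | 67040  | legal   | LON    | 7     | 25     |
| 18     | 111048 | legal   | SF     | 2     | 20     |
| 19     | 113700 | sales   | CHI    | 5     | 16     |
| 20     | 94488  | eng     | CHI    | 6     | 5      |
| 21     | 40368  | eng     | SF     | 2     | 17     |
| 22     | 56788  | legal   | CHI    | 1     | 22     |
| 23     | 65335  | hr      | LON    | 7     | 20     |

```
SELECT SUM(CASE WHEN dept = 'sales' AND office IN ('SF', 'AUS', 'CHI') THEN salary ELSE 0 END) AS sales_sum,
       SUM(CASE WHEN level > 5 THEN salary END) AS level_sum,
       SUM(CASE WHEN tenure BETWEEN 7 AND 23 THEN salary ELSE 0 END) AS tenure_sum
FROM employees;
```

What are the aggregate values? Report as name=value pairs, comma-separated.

sales_sum=154777, level_sum=408289, tenure_sum=730948

[sales_sum: dept = 'sales' AND office IN ('SF', 'AUS', 'CHI')]
emp_id=10: ✗
emp_id=11: ✗
emp_id=12: ✗
emp_id=13: ✗
emp_id=14: ✗
emp_id=15: ✗
emp_id=16: ✓ → 41077
emp_id=17: ✗
emp_id=18: ✗
emp_id=19: ✓ → 113700
emp_id=20: ✗
emp_id=21: ✗
emp_id=22: ✗
emp_id=23: ✗
sales_sum = 41077 + 113700 = 154777
—
[level_sum: level > 5]
emp_id=10: ✓ → 75366
emp_id=11: ✗
emp_id=12: ✗
emp_id=13: ✗
emp_id=14: ✓ → 64983
emp_id=15: ✗
emp_id=16: ✓ → 41077
emp_id=17: ✓ → 67040
emp_id=18: ✗
emp_id=19: ✗
emp_id=20: ✓ → 94488
emp_id=21: ✗
emp_id=22: ✗
emp_id=23: ✓ → 65335
level_sum = 75366 + 64983 + 41077 + 67040 + 94488 + 65335 = 408289
—
[tenure_sum: tenure BETWEEN 7 AND 23]
emp_id=10: ✓ → 75366
emp_id=11: ✗
emp_id=12: ✗
emp_id=13: ✓ → 117798
emp_id=14: ✓ → 64983
emp_id=15: ✓ → 85562
emp_id=16: ✗
emp_id=17: ✗
emp_id=18: ✓ → 111048
emp_id=19: ✓ → 113700
emp_id=20: ✗
emp_id=21: ✓ → 40368
emp_id=22: ✓ → 56788
emp_id=23: ✓ → 65335
tenure_sum = 75366 + 117798 + 64983 + 85562 + 111048 + 113700 + 40368 + 56788 + 65335 = 730948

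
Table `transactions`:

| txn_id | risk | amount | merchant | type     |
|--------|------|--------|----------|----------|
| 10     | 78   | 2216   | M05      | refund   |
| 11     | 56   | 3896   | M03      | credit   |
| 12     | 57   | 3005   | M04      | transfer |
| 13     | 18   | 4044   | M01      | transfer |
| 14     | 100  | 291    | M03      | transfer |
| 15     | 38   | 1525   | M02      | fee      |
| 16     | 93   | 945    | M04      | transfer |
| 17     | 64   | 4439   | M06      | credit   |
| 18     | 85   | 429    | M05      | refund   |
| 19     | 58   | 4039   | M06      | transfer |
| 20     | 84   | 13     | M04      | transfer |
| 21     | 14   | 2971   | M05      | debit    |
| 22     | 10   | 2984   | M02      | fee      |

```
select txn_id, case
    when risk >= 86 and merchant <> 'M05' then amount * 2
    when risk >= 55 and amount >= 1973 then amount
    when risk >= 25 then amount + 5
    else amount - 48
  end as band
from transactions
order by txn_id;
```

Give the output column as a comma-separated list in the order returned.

2216, 3896, 3005, 3996, 582, 1530, 1890, 4439, 434, 4039, 18, 2923, 2936

txn_id=10: risk >= 55 and amount >= 1973 → 2216
txn_id=11: risk >= 55 and amount >= 1973 → 3896
txn_id=12: risk >= 55 and amount >= 1973 → 3005
txn_id=13: ELSE → 3996
txn_id=14: risk >= 86 and merchant <> 'M05' → 582
txn_id=15: risk >= 25 → 1530
txn_id=16: risk >= 86 and merchant <> 'M05' → 1890
txn_id=17: risk >= 55 and amount >= 1973 → 4439
txn_id=18: risk >= 25 → 434
txn_id=19: risk >= 55 and amount >= 1973 → 4039
txn_id=20: risk >= 25 → 18
txn_id=21: ELSE → 2923
txn_id=22: ELSE → 2936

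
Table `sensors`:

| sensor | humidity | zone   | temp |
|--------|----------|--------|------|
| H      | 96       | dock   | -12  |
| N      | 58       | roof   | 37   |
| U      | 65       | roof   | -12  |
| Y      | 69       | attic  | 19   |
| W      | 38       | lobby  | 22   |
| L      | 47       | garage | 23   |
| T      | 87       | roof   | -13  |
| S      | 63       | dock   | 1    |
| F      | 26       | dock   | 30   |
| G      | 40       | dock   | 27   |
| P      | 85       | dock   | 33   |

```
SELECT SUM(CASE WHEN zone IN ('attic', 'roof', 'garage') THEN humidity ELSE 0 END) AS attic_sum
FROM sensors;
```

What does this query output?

sensor=H: ✗
sensor=N: ✓ → 58
sensor=U: ✓ → 65
sensor=Y: ✓ → 69
sensor=W: ✗
sensor=L: ✓ → 47
sensor=T: ✓ → 87
sensor=S: ✗
sensor=F: ✗
sensor=G: ✗
sensor=P: ✗
attic_sum = 58 + 65 + 69 + 47 + 87 = 326

326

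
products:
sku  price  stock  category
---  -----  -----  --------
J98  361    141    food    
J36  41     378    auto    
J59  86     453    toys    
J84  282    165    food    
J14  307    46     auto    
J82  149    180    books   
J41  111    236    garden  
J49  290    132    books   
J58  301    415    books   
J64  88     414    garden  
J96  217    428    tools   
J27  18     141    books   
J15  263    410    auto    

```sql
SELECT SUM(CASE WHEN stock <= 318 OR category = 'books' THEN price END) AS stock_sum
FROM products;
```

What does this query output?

1819

sku=J98: ✓ → 361
sku=J36: ✗
sku=J59: ✗
sku=J84: ✓ → 282
sku=J14: ✓ → 307
sku=J82: ✓ → 149
sku=J41: ✓ → 111
sku=J49: ✓ → 290
sku=J58: ✓ → 301
sku=J64: ✗
sku=J96: ✗
sku=J27: ✓ → 18
sku=J15: ✗
stock_sum = 361 + 282 + 307 + 149 + 111 + 290 + 301 + 18 = 1819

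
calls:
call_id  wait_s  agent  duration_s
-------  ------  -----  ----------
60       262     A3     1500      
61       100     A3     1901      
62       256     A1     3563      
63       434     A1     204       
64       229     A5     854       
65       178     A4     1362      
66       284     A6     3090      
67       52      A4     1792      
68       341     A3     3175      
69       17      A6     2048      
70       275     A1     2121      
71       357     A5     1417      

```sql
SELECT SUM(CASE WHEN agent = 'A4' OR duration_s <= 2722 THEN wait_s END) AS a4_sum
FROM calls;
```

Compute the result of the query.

call_id=60: ✓ → 262
call_id=61: ✓ → 100
call_id=62: ✗
call_id=63: ✓ → 434
call_id=64: ✓ → 229
call_id=65: ✓ → 178
call_id=66: ✗
call_id=67: ✓ → 52
call_id=68: ✗
call_id=69: ✓ → 17
call_id=70: ✓ → 275
call_id=71: ✓ → 357
a4_sum = 262 + 100 + 434 + 229 + 178 + 52 + 17 + 275 + 357 = 1904

1904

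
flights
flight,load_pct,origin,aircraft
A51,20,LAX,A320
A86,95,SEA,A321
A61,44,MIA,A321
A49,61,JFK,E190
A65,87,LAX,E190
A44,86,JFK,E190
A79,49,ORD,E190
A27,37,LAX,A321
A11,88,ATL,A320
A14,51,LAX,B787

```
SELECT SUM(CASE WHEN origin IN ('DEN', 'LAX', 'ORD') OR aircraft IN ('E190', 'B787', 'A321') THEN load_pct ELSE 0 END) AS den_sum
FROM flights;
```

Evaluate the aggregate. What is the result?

flight=A51: ✓ → 20
flight=A86: ✓ → 95
flight=A61: ✓ → 44
flight=A49: ✓ → 61
flight=A65: ✓ → 87
flight=A44: ✓ → 86
flight=A79: ✓ → 49
flight=A27: ✓ → 37
flight=A11: ✗
flight=A14: ✓ → 51
den_sum = 20 + 95 + 44 + 61 + 87 + 86 + 49 + 37 + 51 = 530

530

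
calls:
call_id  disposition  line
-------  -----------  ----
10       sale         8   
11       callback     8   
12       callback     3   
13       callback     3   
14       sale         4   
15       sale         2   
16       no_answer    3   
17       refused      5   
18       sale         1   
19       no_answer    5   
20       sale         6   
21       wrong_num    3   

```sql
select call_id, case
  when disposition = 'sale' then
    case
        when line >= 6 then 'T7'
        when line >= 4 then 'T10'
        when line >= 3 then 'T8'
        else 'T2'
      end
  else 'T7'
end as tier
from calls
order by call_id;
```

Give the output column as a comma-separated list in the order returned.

call_id=10: disposition='sale' → inner[line >= 6] → T7
call_id=11: disposition='callback' → outer ELSE → T7
call_id=12: disposition='callback' → outer ELSE → T7
call_id=13: disposition='callback' → outer ELSE → T7
call_id=14: disposition='sale' → inner[line >= 4] → T10
call_id=15: disposition='sale' → inner[ELSE] → T2
call_id=16: disposition='no_answer' → outer ELSE → T7
call_id=17: disposition='refused' → outer ELSE → T7
call_id=18: disposition='sale' → inner[ELSE] → T2
call_id=19: disposition='no_answer' → outer ELSE → T7
call_id=20: disposition='sale' → inner[line >= 6] → T7
call_id=21: disposition='wrong_num' → outer ELSE → T7

T7, T7, T7, T7, T10, T2, T7, T7, T2, T7, T7, T7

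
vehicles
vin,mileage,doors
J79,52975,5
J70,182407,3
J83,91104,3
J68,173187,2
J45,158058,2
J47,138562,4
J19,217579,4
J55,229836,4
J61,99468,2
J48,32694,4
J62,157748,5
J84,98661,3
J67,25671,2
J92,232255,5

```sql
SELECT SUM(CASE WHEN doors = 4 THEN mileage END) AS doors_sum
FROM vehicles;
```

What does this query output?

vin=J79: ✗
vin=J70: ✗
vin=J83: ✗
vin=J68: ✗
vin=J45: ✗
vin=J47: ✓ → 138562
vin=J19: ✓ → 217579
vin=J55: ✓ → 229836
vin=J61: ✗
vin=J48: ✓ → 32694
vin=J62: ✗
vin=J84: ✗
vin=J67: ✗
vin=J92: ✗
doors_sum = 138562 + 217579 + 229836 + 32694 = 618671

618671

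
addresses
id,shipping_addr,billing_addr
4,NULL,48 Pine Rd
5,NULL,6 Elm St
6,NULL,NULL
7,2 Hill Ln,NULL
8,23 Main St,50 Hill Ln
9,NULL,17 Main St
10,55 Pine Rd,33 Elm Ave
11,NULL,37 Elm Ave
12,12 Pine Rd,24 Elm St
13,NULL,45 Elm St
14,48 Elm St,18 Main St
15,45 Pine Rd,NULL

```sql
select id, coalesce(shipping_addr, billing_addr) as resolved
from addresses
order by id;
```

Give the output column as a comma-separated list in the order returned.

id=4: shipping_addr=NULL, billing_addr=48 Pine Rd → 48 Pine Rd
id=5: shipping_addr=NULL, billing_addr=6 Elm St → 6 Elm St
id=6: shipping_addr=NULL, billing_addr=NULL (all NULL) → NULL
id=7: shipping_addr=2 Hill Ln → 2 Hill Ln
id=8: shipping_addr=23 Main St → 23 Main St
id=9: shipping_addr=NULL, billing_addr=17 Main St → 17 Main St
id=10: shipping_addr=55 Pine Rd → 55 Pine Rd
id=11: shipping_addr=NULL, billing_addr=37 Elm Ave → 37 Elm Ave
id=12: shipping_addr=12 Pine Rd → 12 Pine Rd
id=13: shipping_addr=NULL, billing_addr=45 Elm St → 45 Elm St
id=14: shipping_addr=48 Elm St → 48 Elm St
id=15: shipping_addr=45 Pine Rd → 45 Pine Rd

48 Pine Rd, 6 Elm St, NULL, 2 Hill Ln, 23 Main St, 17 Main St, 55 Pine Rd, 37 Elm Ave, 12 Pine Rd, 45 Elm St, 48 Elm St, 45 Pine Rd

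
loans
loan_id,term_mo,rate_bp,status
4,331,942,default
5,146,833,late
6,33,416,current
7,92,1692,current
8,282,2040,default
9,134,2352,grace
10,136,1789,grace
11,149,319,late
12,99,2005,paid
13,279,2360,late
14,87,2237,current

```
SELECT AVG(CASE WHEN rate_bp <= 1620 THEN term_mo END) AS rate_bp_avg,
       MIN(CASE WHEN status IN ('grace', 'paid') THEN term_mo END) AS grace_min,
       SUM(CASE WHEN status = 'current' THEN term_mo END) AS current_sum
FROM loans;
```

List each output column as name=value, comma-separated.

[rate_bp_avg: rate_bp <= 1620]
loan_id=4: ✓ → 331
loan_id=5: ✓ → 146
loan_id=6: ✓ → 33
loan_id=7: ✗
loan_id=8: ✗
loan_id=9: ✗
loan_id=10: ✗
loan_id=11: ✓ → 149
loan_id=12: ✗
loan_id=13: ✗
loan_id=14: ✗
rate_bp_avg = (331 + 146 + 33 + 149) / 4 = 164.75
—
[grace_min: status IN ('grace', 'paid')]
loan_id=4: ✗
loan_id=5: ✗
loan_id=6: ✗
loan_id=7: ✗
loan_id=8: ✗
loan_id=9: ✓ → 134
loan_id=10: ✓ → 136
loan_id=11: ✗
loan_id=12: ✓ → 99
loan_id=13: ✗
loan_id=14: ✗
grace_min = MIN(134, 136, 99) = 99
—
[current_sum: status = 'current']
loan_id=4: ✗
loan_id=5: ✗
loan_id=6: ✓ → 33
loan_id=7: ✓ → 92
loan_id=8: ✗
loan_id=9: ✗
loan_id=10: ✗
loan_id=11: ✗
loan_id=12: ✗
loan_id=13: ✗
loan_id=14: ✓ → 87
current_sum = 33 + 92 + 87 = 212

rate_bp_avg=164.75, grace_min=99, current_sum=212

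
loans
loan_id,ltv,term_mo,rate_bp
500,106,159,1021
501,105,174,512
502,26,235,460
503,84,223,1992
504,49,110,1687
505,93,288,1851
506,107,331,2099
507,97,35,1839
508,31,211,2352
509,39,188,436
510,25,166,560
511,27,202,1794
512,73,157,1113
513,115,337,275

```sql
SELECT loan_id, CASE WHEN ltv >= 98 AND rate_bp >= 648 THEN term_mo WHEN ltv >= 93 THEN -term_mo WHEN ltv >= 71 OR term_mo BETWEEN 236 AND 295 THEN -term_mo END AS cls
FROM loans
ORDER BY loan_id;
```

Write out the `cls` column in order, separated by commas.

loan_id=500: ltv >= 98 AND rate_bp >= 648 → 159
loan_id=501: ltv >= 93 → -174
loan_id=502: (no match → NULL) → NULL
loan_id=503: ltv >= 71 OR term_mo BETWEEN 236 AND 295 → -223
loan_id=504: (no match → NULL) → NULL
loan_id=505: ltv >= 93 → -288
loan_id=506: ltv >= 98 AND rate_bp >= 648 → 331
loan_id=507: ltv >= 93 → -35
loan_id=508: (no match → NULL) → NULL
loan_id=509: (no match → NULL) → NULL
loan_id=510: (no match → NULL) → NULL
loan_id=511: (no match → NULL) → NULL
loan_id=512: ltv >= 71 OR term_mo BETWEEN 236 AND 295 → -157
loan_id=513: ltv >= 93 → -337

159, -174, NULL, -223, NULL, -288, 331, -35, NULL, NULL, NULL, NULL, -157, -337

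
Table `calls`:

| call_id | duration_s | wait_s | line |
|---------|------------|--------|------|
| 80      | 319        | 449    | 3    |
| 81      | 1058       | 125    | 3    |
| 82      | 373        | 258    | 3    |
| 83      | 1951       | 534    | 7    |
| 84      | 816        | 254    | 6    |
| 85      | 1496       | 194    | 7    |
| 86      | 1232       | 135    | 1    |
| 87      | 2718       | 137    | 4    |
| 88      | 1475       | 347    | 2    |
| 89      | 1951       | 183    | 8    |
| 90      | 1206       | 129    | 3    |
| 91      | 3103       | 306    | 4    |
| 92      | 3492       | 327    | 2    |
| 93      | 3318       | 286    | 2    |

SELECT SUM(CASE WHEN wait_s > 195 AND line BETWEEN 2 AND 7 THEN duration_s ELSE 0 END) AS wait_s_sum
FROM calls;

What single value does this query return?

call_id=80: ✓ → 319
call_id=81: ✗
call_id=82: ✓ → 373
call_id=83: ✓ → 1951
call_id=84: ✓ → 816
call_id=85: ✗
call_id=86: ✗
call_id=87: ✗
call_id=88: ✓ → 1475
call_id=89: ✗
call_id=90: ✗
call_id=91: ✓ → 3103
call_id=92: ✓ → 3492
call_id=93: ✓ → 3318
wait_s_sum = 319 + 373 + 1951 + 816 + 1475 + 3103 + 3492 + 3318 = 14847

14847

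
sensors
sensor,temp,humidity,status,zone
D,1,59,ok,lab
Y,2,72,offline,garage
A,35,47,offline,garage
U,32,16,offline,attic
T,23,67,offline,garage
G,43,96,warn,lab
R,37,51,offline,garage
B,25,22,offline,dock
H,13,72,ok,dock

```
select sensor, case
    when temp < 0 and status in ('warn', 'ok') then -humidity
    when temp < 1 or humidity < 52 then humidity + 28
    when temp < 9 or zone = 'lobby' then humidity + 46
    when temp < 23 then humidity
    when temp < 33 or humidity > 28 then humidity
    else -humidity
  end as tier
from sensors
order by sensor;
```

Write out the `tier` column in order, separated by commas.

sensor=A: temp < 1 or humidity < 52 → 75
sensor=B: temp < 1 or humidity < 52 → 50
sensor=D: temp < 9 or zone = 'lobby' → 105
sensor=G: temp < 33 or humidity > 28 → 96
sensor=H: temp < 23 → 72
sensor=R: temp < 1 or humidity < 52 → 79
sensor=T: temp < 33 or humidity > 28 → 67
sensor=U: temp < 1 or humidity < 52 → 44
sensor=Y: temp < 9 or zone = 'lobby' → 118

75, 50, 105, 96, 72, 79, 67, 44, 118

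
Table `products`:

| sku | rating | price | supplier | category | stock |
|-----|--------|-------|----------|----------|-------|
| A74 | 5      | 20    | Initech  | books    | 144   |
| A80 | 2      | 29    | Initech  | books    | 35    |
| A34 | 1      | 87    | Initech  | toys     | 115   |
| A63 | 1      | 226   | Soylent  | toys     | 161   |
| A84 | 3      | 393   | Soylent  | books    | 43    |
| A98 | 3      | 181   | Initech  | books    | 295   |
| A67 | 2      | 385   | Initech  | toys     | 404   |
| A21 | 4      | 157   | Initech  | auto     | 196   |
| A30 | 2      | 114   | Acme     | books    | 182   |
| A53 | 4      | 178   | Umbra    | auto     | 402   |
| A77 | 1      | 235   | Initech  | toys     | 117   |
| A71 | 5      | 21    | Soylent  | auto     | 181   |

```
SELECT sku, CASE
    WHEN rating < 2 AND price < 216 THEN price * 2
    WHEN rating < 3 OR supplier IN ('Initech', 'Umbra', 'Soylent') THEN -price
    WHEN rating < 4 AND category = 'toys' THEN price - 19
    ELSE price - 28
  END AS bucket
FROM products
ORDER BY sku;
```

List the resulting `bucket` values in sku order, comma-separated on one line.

sku=A21: rating < 3 OR supplier IN ('Initech', 'Umbra', 'Soylent') → -157
sku=A30: rating < 3 OR supplier IN ('Initech', 'Umbra', 'Soylent') → -114
sku=A34: rating < 2 AND price < 216 → 174
sku=A53: rating < 3 OR supplier IN ('Initech', 'Umbra', 'Soylent') → -178
sku=A63: rating < 3 OR supplier IN ('Initech', 'Umbra', 'Soylent') → -226
sku=A67: rating < 3 OR supplier IN ('Initech', 'Umbra', 'Soylent') → -385
sku=A71: rating < 3 OR supplier IN ('Initech', 'Umbra', 'Soylent') → -21
sku=A74: rating < 3 OR supplier IN ('Initech', 'Umbra', 'Soylent') → -20
sku=A77: rating < 3 OR supplier IN ('Initech', 'Umbra', 'Soylent') → -235
sku=A80: rating < 3 OR supplier IN ('Initech', 'Umbra', 'Soylent') → -29
sku=A84: rating < 3 OR supplier IN ('Initech', 'Umbra', 'Soylent') → -393
sku=A98: rating < 3 OR supplier IN ('Initech', 'Umbra', 'Soylent') → -181

-157, -114, 174, -178, -226, -385, -21, -20, -235, -29, -393, -181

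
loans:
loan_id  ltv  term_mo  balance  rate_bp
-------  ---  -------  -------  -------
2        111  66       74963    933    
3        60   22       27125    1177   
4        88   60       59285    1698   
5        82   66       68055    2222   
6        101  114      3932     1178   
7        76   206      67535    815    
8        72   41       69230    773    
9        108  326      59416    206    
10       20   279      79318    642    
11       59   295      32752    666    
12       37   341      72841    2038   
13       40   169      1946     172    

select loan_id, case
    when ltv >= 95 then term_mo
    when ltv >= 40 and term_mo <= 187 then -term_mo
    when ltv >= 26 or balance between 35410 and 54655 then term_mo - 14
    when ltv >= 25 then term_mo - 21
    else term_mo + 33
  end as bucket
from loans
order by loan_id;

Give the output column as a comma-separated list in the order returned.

66, -22, -60, -66, 114, 192, -41, 326, 312, 281, 327, -169

loan_id=2: ltv >= 95 → 66
loan_id=3: ltv >= 40 and term_mo <= 187 → -22
loan_id=4: ltv >= 40 and term_mo <= 187 → -60
loan_id=5: ltv >= 40 and term_mo <= 187 → -66
loan_id=6: ltv >= 95 → 114
loan_id=7: ltv >= 26 or balance between 35410 and 54655 → 192
loan_id=8: ltv >= 40 and term_mo <= 187 → -41
loan_id=9: ltv >= 95 → 326
loan_id=10: ELSE → 312
loan_id=11: ltv >= 26 or balance between 35410 and 54655 → 281
loan_id=12: ltv >= 26 or balance between 35410 and 54655 → 327
loan_id=13: ltv >= 40 and term_mo <= 187 → -169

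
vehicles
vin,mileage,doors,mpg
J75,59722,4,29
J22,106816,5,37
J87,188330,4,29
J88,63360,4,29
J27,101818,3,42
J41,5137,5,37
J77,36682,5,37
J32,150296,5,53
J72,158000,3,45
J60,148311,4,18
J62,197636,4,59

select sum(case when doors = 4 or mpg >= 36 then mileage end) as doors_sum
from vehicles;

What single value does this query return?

1216108

vin=J75: ✓ → 59722
vin=J22: ✓ → 106816
vin=J87: ✓ → 188330
vin=J88: ✓ → 63360
vin=J27: ✓ → 101818
vin=J41: ✓ → 5137
vin=J77: ✓ → 36682
vin=J32: ✓ → 150296
vin=J72: ✓ → 158000
vin=J60: ✓ → 148311
vin=J62: ✓ → 197636
doors_sum = 59722 + 106816 + 188330 + 63360 + 101818 + 5137 + 36682 + 150296 + 158000 + 148311 + 197636 = 1216108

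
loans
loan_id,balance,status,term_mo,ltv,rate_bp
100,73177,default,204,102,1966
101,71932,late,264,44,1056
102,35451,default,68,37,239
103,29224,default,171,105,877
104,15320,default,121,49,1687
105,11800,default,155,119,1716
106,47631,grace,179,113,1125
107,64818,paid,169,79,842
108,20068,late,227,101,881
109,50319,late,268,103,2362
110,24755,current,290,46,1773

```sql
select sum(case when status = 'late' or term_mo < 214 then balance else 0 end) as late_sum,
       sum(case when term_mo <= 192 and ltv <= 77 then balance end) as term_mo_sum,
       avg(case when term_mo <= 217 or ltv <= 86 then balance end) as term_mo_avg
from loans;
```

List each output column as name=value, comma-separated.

late_sum=419740, term_mo_sum=50771, term_mo_avg=41567.5555555556

[late_sum: status = 'late' or term_mo < 214]
loan_id=100: ✓ → 73177
loan_id=101: ✓ → 71932
loan_id=102: ✓ → 35451
loan_id=103: ✓ → 29224
loan_id=104: ✓ → 15320
loan_id=105: ✓ → 11800
loan_id=106: ✓ → 47631
loan_id=107: ✓ → 64818
loan_id=108: ✓ → 20068
loan_id=109: ✓ → 50319
loan_id=110: ✗
late_sum = 73177 + 71932 + 35451 + 29224 + 15320 + 11800 + 47631 + 64818 + 20068 + 50319 = 419740
—
[term_mo_sum: term_mo <= 192 and ltv <= 77]
loan_id=100: ✗
loan_id=101: ✗
loan_id=102: ✓ → 35451
loan_id=103: ✗
loan_id=104: ✓ → 15320
loan_id=105: ✗
loan_id=106: ✗
loan_id=107: ✗
loan_id=108: ✗
loan_id=109: ✗
loan_id=110: ✗
term_mo_sum = 35451 + 15320 = 50771
—
[term_mo_avg: term_mo <= 217 or ltv <= 86]
loan_id=100: ✓ → 73177
loan_id=101: ✓ → 71932
loan_id=102: ✓ → 35451
loan_id=103: ✓ → 29224
loan_id=104: ✓ → 15320
loan_id=105: ✓ → 11800
loan_id=106: ✓ → 47631
loan_id=107: ✓ → 64818
loan_id=108: ✗
loan_id=109: ✗
loan_id=110: ✓ → 24755
term_mo_avg = (73177 + 71932 + 35451 + 29224 + 15320 + 11800 + 47631 + 64818 + 24755) / 9 = 41567.5555555556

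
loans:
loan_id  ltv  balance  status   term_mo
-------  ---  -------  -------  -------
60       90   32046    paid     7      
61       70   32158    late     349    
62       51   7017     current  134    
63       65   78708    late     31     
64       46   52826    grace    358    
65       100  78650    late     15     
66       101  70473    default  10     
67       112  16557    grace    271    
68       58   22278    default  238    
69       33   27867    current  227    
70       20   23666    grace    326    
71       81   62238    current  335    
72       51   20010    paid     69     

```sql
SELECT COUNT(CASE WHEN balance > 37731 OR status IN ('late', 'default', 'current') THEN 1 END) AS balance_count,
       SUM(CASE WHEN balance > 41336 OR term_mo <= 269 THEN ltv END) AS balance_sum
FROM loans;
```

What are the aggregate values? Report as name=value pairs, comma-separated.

balance_count=9, balance_sum=676

[balance_count: balance > 37731 OR status IN ('late', 'default', 'current')]
loan_id=60: ✗
loan_id=61: ✓ → 1
loan_id=62: ✓ → 1
loan_id=63: ✓ → 1
loan_id=64: ✓ → 1
loan_id=65: ✓ → 1
loan_id=66: ✓ → 1
loan_id=67: ✗
loan_id=68: ✓ → 1
loan_id=69: ✓ → 1
loan_id=70: ✗
loan_id=71: ✓ → 1
loan_id=72: ✗
balance_count = COUNT(1, 1, 1, 1, 1, 1, 1, 1, 1) = 9
—
[balance_sum: balance > 41336 OR term_mo <= 269]
loan_id=60: ✓ → 90
loan_id=61: ✗
loan_id=62: ✓ → 51
loan_id=63: ✓ → 65
loan_id=64: ✓ → 46
loan_id=65: ✓ → 100
loan_id=66: ✓ → 101
loan_id=67: ✗
loan_id=68: ✓ → 58
loan_id=69: ✓ → 33
loan_id=70: ✗
loan_id=71: ✓ → 81
loan_id=72: ✓ → 51
balance_sum = 90 + 51 + 65 + 46 + 100 + 101 + 58 + 33 + 81 + 51 = 676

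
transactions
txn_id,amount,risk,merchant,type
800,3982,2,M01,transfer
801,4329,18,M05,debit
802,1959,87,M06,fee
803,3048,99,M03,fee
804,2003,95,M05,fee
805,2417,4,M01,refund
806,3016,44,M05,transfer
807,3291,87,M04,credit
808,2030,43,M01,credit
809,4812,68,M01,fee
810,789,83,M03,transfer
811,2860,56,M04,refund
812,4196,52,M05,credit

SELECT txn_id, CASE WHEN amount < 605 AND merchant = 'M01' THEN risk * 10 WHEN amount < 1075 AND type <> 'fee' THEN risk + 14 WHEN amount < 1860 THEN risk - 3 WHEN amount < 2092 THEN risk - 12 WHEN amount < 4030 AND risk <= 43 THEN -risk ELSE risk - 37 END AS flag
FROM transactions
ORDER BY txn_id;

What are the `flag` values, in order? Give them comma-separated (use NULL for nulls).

txn_id=800: amount < 4030 AND risk <= 43 → -2
txn_id=801: ELSE → -19
txn_id=802: amount < 2092 → 75
txn_id=803: ELSE → 62
txn_id=804: amount < 2092 → 83
txn_id=805: amount < 4030 AND risk <= 43 → -4
txn_id=806: ELSE → 7
txn_id=807: ELSE → 50
txn_id=808: amount < 2092 → 31
txn_id=809: ELSE → 31
txn_id=810: amount < 1075 AND type <> 'fee' → 97
txn_id=811: ELSE → 19
txn_id=812: ELSE → 15

-2, -19, 75, 62, 83, -4, 7, 50, 31, 31, 97, 19, 15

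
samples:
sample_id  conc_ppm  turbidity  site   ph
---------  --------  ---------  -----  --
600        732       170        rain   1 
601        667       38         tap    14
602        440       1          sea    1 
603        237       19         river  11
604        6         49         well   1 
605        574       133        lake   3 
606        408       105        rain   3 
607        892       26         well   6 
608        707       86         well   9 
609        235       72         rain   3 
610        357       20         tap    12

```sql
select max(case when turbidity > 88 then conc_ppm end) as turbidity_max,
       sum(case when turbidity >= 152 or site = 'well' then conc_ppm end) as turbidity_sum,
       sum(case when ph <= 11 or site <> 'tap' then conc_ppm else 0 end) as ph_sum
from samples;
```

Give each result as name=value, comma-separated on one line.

[turbidity_max: turbidity > 88]
sample_id=600: ✓ → 732
sample_id=601: ✗
sample_id=602: ✗
sample_id=603: ✗
sample_id=604: ✗
sample_id=605: ✓ → 574
sample_id=606: ✓ → 408
sample_id=607: ✗
sample_id=608: ✗
sample_id=609: ✗
sample_id=610: ✗
turbidity_max = MAX(732, 574, 408) = 732
—
[turbidity_sum: turbidity >= 152 or site = 'well']
sample_id=600: ✓ → 732
sample_id=601: ✗
sample_id=602: ✗
sample_id=603: ✗
sample_id=604: ✓ → 6
sample_id=605: ✗
sample_id=606: ✗
sample_id=607: ✓ → 892
sample_id=608: ✓ → 707
sample_id=609: ✗
sample_id=610: ✗
turbidity_sum = 732 + 6 + 892 + 707 = 2337
—
[ph_sum: ph <= 11 or site <> 'tap']
sample_id=600: ✓ → 732
sample_id=601: ✗
sample_id=602: ✓ → 440
sample_id=603: ✓ → 237
sample_id=604: ✓ → 6
sample_id=605: ✓ → 574
sample_id=606: ✓ → 408
sample_id=607: ✓ → 892
sample_id=608: ✓ → 707
sample_id=609: ✓ → 235
sample_id=610: ✗
ph_sum = 732 + 440 + 237 + 6 + 574 + 408 + 892 + 707 + 235 = 4231

turbidity_max=732, turbidity_sum=2337, ph_sum=4231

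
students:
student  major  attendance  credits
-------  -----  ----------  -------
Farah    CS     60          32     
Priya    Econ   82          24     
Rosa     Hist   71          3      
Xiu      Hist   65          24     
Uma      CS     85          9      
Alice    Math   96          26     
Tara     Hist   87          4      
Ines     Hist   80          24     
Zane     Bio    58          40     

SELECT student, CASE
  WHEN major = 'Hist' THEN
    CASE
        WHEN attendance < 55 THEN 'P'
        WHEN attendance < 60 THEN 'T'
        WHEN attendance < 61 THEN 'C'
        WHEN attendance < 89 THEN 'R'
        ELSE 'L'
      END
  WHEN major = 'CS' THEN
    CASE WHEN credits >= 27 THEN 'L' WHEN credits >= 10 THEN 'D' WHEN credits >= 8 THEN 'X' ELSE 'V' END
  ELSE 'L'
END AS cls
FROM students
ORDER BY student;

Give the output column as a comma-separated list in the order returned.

L, L, R, L, R, R, X, R, L

student=Alice: major='Math' → outer ELSE → L
student=Farah: major='CS' → inner[credits >= 27] → L
student=Ines: major='Hist' → inner[attendance < 89] → R
student=Priya: major='Econ' → outer ELSE → L
student=Rosa: major='Hist' → inner[attendance < 89] → R
student=Tara: major='Hist' → inner[attendance < 89] → R
student=Uma: major='CS' → inner[credits >= 8] → X
student=Xiu: major='Hist' → inner[attendance < 89] → R
student=Zane: major='Bio' → outer ELSE → L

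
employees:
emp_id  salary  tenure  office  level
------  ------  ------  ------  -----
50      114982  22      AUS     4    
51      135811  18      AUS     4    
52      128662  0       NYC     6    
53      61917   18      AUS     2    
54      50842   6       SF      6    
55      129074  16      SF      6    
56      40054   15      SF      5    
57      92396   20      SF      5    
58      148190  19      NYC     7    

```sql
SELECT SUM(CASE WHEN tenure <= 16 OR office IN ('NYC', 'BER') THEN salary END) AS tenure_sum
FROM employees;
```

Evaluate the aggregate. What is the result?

emp_id=50: ✗
emp_id=51: ✗
emp_id=52: ✓ → 128662
emp_id=53: ✗
emp_id=54: ✓ → 50842
emp_id=55: ✓ → 129074
emp_id=56: ✓ → 40054
emp_id=57: ✗
emp_id=58: ✓ → 148190
tenure_sum = 128662 + 50842 + 129074 + 40054 + 148190 = 496822

496822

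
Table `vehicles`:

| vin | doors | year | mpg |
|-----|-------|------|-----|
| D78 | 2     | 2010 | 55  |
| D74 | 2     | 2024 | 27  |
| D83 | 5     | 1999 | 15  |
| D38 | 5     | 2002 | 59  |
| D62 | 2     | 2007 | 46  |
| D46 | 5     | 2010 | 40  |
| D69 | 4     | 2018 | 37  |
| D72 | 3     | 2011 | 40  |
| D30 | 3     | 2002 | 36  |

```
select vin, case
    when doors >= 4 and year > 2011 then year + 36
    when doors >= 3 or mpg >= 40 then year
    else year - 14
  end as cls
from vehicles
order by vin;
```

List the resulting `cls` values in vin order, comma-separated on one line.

2002, 2002, 2010, 2007, 2054, 2011, 2010, 2010, 1999

vin=D30: doors >= 3 or mpg >= 40 → 2002
vin=D38: doors >= 3 or mpg >= 40 → 2002
vin=D46: doors >= 3 or mpg >= 40 → 2010
vin=D62: doors >= 3 or mpg >= 40 → 2007
vin=D69: doors >= 4 and year > 2011 → 2054
vin=D72: doors >= 3 or mpg >= 40 → 2011
vin=D74: ELSE → 2010
vin=D78: doors >= 3 or mpg >= 40 → 2010
vin=D83: doors >= 3 or mpg >= 40 → 1999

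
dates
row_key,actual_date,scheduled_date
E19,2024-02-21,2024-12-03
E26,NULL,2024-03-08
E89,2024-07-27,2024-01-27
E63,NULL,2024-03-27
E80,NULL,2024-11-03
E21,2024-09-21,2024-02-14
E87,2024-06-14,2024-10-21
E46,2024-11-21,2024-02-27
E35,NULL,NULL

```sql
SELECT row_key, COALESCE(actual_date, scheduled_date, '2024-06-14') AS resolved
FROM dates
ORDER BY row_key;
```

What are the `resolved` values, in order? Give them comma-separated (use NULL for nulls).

2024-02-21, 2024-09-21, 2024-03-08, 2024-06-14, 2024-11-21, 2024-03-27, 2024-11-03, 2024-06-14, 2024-07-27

row_key=E19: actual_date=2024-02-21 → 2024-02-21
row_key=E21: actual_date=2024-09-21 → 2024-09-21
row_key=E26: actual_date=NULL, scheduled_date=2024-03-08 → 2024-03-08
row_key=E35: actual_date=NULL, scheduled_date=NULL, → literal 2024-06-14 → 2024-06-14
row_key=E46: actual_date=2024-11-21 → 2024-11-21
row_key=E63: actual_date=NULL, scheduled_date=2024-03-27 → 2024-03-27
row_key=E80: actual_date=NULL, scheduled_date=2024-11-03 → 2024-11-03
row_key=E87: actual_date=2024-06-14 → 2024-06-14
row_key=E89: actual_date=2024-07-27 → 2024-07-27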